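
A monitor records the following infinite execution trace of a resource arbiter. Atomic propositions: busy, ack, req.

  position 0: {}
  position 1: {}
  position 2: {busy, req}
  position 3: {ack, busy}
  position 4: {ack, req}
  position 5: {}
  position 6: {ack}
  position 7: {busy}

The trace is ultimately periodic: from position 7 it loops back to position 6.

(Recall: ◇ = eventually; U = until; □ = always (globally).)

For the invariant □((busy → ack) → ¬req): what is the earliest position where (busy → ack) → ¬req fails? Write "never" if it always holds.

Check (busy → ack) → ¬req at each position in order: 0 ✓, 1 ✓, 2 ✓, 3 ✓.
At position 4 the labels are {ack, req}, so (busy → ack) → ¬req is false there. This is the first violation.

4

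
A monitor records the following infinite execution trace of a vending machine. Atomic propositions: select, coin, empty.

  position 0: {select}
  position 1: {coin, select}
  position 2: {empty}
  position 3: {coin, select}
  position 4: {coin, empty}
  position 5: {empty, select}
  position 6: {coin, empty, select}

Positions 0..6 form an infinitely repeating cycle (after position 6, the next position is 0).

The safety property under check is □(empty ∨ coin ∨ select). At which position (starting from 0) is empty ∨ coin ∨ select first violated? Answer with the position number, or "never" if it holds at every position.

empty ∨ coin ∨ select holds at every position 0..6, and those are all the positions the trace ever visits, so the invariant □(empty ∨ coin ∨ select) is never violated.

never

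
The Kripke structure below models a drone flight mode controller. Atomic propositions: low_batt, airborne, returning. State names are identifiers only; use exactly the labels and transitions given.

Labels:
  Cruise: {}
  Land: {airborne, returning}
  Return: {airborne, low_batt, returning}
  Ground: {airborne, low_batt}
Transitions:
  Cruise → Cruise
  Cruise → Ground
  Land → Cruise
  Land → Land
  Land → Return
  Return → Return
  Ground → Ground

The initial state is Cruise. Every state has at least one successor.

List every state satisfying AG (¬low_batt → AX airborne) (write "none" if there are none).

{Return, Ground}

States satisfying ¬low_batt → AX airborne: {Return, Ground}.
States satisfying AG (¬low_batt → AX airborne): {Return, Ground}.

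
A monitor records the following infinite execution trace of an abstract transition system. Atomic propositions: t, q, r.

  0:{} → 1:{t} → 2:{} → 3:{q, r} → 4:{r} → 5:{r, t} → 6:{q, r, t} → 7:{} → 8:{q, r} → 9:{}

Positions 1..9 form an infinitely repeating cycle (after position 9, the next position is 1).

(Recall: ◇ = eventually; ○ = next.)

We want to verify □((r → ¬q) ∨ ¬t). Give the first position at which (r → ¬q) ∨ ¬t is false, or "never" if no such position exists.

6

Check (r → ¬q) ∨ ¬t at each position in order: 0 ✓, 1 ✓, 2 ✓, 3 ✓, 4 ✓, 5 ✓.
At position 6 the labels are {q, r, t}, so (r → ¬q) ∨ ¬t is false there. This is the first violation.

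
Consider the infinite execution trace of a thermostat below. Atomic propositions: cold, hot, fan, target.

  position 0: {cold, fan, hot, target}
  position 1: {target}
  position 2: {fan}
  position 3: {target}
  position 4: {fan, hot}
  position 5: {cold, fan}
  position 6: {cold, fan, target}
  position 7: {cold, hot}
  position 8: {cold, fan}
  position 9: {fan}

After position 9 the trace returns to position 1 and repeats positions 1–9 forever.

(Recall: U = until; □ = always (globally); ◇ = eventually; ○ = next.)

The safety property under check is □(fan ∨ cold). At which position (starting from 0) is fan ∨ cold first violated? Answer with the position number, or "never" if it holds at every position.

1

Check fan ∨ cold at each position in order: 0 ✓.
At position 1 the labels are {target}, so fan ∨ cold is false there. This is the first violation.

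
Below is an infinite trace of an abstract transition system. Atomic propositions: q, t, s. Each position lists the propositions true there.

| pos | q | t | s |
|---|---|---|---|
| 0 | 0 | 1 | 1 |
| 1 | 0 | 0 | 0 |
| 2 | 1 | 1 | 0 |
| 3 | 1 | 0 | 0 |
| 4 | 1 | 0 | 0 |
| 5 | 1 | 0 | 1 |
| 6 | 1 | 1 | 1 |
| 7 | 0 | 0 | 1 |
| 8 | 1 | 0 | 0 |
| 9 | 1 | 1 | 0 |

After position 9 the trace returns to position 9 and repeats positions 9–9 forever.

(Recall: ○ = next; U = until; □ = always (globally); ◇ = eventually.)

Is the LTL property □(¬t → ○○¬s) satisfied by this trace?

Does not hold

¬t → ○○¬s must hold at every position from 0 onward. It fails at position 3, so □(¬t → ○○¬s) is false.
Positions where ¬t holds: 1, 3, 4, 5, 7, 8.
Check ○○¬s at each: 1→ok, 3→fails, 4→fails, 5→fails, 7→ok, 8→ok.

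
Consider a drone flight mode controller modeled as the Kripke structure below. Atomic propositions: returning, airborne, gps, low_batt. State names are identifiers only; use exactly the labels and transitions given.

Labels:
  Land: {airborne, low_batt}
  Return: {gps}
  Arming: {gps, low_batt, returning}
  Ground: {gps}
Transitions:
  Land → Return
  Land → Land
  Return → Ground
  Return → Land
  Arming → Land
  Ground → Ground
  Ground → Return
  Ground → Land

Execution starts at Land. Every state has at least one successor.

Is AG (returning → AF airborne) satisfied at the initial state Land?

Holds

States satisfying returning → AF airborne: {Land, Return, Arming, Ground}.
States satisfying AG (returning → AF airborne): {Land, Return, Arming, Ground}.
Every state reachable from Land satisfies returning → AF airborne.
Land ∈ Sat(AG (returning → AF airborne)).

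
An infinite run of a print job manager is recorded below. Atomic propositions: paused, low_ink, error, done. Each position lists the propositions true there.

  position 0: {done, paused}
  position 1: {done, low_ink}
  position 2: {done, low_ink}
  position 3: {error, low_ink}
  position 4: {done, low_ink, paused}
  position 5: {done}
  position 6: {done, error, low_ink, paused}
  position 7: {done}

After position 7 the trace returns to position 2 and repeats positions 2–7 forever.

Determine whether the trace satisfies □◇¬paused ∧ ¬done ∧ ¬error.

Violated

◇¬paused holds at every position 0..7, and those are all positions ever visited, so □◇¬paused holds.
At position 0: □◇¬paused is true; ¬done ∧ ¬error is false; so □◇¬paused ∧ ¬done ∧ ¬error is false.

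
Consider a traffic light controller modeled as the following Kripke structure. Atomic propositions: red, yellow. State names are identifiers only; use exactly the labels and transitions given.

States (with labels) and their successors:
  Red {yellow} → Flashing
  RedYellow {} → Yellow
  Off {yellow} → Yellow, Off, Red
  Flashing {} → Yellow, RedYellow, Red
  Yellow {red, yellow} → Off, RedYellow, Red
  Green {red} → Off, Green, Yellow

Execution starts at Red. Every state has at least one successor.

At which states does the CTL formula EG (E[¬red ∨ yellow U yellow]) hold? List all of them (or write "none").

{Red, RedYellow, Off, Flashing, Yellow}

States satisfying E[¬red ∨ yellow U yellow]: {Red, RedYellow, Off, Flashing, Yellow}.
States satisfying EG (E[¬red ∨ yellow U yellow]): {Red, RedYellow, Off, Flashing, Yellow}.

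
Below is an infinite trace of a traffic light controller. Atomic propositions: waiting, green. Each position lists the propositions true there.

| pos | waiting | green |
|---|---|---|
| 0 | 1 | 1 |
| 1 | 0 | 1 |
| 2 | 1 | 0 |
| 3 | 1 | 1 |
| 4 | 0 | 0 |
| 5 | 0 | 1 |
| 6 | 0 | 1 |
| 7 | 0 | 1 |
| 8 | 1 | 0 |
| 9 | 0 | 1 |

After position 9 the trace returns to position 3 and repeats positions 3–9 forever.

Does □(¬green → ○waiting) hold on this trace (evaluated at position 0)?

Violated

¬green → ○waiting must hold at every position from 0 onward. It fails at position 4, so □(¬green → ○waiting) is false.
Positions where ¬green holds: 2, 4, 8.
Check ○waiting at each: 2→ok, 4→fails, 8→fails.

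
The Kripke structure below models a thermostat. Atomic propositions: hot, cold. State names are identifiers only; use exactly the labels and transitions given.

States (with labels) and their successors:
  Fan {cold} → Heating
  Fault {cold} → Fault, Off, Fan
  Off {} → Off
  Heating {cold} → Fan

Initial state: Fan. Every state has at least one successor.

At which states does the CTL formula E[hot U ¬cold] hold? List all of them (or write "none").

{Off}

States satisfying hot: ∅.
States satisfying ¬cold: {Off}.
States satisfying E[hot U ¬cold]: {Off}.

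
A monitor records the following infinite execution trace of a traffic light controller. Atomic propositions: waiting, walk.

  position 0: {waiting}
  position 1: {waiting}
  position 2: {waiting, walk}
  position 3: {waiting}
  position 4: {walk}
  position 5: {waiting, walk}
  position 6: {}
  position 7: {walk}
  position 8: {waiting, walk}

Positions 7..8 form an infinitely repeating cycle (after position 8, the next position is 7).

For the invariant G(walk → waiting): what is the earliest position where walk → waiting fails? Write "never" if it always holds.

4

Check walk → waiting at each position in order: 0 ✓, 1 ✓, 2 ✓, 3 ✓.
At position 4 the labels are {walk}, so walk → waiting is false there. This is the first violation.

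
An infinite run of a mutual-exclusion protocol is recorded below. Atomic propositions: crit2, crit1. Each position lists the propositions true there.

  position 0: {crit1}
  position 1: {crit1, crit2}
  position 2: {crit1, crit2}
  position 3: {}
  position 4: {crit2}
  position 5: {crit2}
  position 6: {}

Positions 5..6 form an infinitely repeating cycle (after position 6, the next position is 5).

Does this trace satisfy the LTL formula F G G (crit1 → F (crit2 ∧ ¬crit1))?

G G (crit1 → F (crit2 ∧ ¬crit1)) holds at position 0, which is reachable from 0, so F G G (crit1 → F (crit2 ∧ ¬crit1)) holds.

Satisfied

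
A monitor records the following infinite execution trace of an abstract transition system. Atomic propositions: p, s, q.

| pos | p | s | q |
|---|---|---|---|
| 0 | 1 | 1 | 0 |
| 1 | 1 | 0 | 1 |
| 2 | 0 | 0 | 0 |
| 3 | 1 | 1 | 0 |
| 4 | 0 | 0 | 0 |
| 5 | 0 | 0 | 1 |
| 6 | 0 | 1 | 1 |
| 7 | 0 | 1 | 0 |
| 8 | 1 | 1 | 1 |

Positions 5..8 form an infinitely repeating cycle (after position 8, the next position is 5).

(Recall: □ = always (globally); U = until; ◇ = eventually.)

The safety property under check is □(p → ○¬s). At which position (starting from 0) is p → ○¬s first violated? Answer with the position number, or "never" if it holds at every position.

p → ○¬s holds at every position 0..8, and those are all the positions the trace ever visits, so the invariant □(p → ○¬s) is never violated.

never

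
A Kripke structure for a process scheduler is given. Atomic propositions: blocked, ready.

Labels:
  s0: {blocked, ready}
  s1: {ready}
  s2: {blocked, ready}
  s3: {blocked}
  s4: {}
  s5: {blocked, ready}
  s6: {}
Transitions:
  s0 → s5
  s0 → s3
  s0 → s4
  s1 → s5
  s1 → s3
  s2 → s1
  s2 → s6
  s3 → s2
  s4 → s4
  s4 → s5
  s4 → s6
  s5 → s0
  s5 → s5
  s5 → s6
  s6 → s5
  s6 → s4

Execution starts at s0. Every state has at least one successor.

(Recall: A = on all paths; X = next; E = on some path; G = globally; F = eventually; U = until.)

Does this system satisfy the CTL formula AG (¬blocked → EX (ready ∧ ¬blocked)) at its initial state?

No

States satisfying ¬blocked → EX (ready ∧ ¬blocked): {s0, s2, s3, s5}.
States satisfying AG (¬blocked → EX (ready ∧ ¬blocked)): ∅.
s1 is reachable from s0 and violates ¬blocked → EX (ready ∧ ¬blocked), so AG fails at s0.
s0 ∉ Sat(AG (¬blocked → EX (ready ∧ ¬blocked))).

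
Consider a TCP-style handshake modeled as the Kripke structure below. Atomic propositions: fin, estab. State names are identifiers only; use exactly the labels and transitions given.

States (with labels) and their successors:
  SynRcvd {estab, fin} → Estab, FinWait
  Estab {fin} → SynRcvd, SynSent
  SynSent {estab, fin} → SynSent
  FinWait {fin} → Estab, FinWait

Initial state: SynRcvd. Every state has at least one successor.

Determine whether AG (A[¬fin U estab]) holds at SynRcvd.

States satisfying A[¬fin U estab]: {SynRcvd, SynSent}.
States satisfying AG (A[¬fin U estab]): {SynSent}.
Estab is reachable from SynRcvd and violates A[¬fin U estab], so AG fails at SynRcvd.
SynRcvd ∉ Sat(AG (A[¬fin U estab])).

Does not hold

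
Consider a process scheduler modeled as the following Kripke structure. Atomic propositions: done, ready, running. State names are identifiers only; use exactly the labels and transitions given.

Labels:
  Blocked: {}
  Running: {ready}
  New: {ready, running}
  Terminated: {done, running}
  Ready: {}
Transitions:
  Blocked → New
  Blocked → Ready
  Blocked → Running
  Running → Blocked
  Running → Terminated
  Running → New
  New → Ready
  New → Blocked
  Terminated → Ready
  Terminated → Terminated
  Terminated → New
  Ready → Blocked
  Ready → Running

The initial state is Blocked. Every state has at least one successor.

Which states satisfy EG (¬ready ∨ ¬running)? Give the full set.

{Blocked, Running, Terminated, Ready}

States satisfying ¬ready ∨ ¬running: {Blocked, Running, Terminated, Ready}.
States satisfying EG (¬ready ∨ ¬running): {Blocked, Running, Terminated, Ready}.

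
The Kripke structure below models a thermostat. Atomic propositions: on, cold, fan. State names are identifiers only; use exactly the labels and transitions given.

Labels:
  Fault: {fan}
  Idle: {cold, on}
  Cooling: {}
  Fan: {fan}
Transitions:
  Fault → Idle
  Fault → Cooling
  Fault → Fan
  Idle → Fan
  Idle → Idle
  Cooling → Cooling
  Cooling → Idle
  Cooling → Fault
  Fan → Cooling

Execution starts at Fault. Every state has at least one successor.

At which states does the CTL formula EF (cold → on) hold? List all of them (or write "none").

States satisfying cold → on: {Fault, Idle, Cooling, Fan}.
States satisfying EF (cold → on): {Fault, Idle, Cooling, Fan}.

{Fault, Idle, Cooling, Fan}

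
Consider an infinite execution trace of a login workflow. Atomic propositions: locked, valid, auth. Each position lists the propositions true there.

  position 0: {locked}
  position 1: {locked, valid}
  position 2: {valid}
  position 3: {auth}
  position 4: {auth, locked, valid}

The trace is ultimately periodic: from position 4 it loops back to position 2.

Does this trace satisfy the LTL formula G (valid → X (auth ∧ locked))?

valid → X (auth ∧ locked) must hold at every position from 0 onward. It fails at position 1, so G (valid → X (auth ∧ locked)) is false.
Positions where valid holds: 1, 2, 4.
Check X (auth ∧ locked) at each: 1→fails, 2→fails, 4→fails.

Violated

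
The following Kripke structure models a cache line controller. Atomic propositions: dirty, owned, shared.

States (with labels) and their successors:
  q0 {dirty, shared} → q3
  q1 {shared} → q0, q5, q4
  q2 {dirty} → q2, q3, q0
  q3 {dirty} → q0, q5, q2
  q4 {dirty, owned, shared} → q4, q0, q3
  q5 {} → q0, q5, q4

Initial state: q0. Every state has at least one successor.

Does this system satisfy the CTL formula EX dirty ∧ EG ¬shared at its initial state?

States satisfying dirty: {q0, q2, q3, q4}.
States satisfying EX dirty: {q0, q1, q2, q3, q4, q5}.
States satisfying ¬shared: {q2, q3, q5}.
States satisfying EG ¬shared: {q2, q3, q5}.
States satisfying EX dirty ∧ EG ¬shared: {q2, q3, q5}.
q0 ∉ Sat(EX dirty ∧ EG ¬shared).

Violated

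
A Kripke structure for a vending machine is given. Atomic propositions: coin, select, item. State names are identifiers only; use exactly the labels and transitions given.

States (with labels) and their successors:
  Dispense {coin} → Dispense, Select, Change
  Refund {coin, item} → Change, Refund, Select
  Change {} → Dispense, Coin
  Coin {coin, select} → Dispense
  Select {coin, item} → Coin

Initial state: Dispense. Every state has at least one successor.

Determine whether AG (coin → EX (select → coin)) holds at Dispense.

Satisfied

States satisfying coin → EX (select → coin): {Dispense, Refund, Change, Coin, Select}.
States satisfying AG (coin → EX (select → coin)): {Dispense, Refund, Change, Coin, Select}.
Every state reachable from Dispense satisfies coin → EX (select → coin).
Dispense ∈ Sat(AG (coin → EX (select → coin))).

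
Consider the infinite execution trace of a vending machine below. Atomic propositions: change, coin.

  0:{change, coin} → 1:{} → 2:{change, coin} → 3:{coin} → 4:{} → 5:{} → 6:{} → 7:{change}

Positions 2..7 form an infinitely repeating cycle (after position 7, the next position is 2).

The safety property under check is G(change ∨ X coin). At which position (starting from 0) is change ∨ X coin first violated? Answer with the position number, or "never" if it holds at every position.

3

Check change ∨ X coin at each position in order: 0 ✓, 1 ✓, 2 ✓.
At position 3 the labels are {coin} and the next position 4 has {}, so change ∨ X coin is false there. This is the first violation.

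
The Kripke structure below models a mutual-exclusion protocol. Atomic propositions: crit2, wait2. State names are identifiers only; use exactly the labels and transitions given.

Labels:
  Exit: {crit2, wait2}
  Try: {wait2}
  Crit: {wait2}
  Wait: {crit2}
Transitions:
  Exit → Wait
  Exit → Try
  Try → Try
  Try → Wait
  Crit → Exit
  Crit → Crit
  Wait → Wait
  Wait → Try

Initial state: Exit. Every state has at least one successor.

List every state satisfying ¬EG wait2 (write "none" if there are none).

{Wait}

States satisfying wait2: {Exit, Try, Crit}.
States satisfying EG wait2: {Exit, Try, Crit}.
States satisfying ¬EG wait2: {Wait}.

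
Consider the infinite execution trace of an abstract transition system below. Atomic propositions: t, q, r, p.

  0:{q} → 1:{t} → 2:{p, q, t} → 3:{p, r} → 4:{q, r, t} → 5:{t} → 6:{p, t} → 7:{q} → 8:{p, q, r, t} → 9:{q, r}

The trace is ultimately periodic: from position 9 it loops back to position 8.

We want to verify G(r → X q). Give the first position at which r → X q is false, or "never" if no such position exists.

Check r → X q at each position in order: 0 ✓, 1 ✓, 2 ✓, 3 ✓.
At position 4 the labels are {q, r, t} and the next position 5 has {t}, so r → X q is false there. This is the first violation.

4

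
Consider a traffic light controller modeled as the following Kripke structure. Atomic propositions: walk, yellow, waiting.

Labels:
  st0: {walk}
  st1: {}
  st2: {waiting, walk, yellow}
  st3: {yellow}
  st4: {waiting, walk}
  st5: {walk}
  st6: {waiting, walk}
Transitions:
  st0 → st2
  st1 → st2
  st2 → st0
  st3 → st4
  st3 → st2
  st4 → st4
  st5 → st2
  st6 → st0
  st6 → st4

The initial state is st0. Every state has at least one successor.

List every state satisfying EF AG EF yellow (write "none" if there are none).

{st0, st1, st2, st3, st5, st6}

States satisfying AG EF yellow: {st0, st1, st2, st5}.
States satisfying EF AG EF yellow: {st0, st1, st2, st3, st5, st6}.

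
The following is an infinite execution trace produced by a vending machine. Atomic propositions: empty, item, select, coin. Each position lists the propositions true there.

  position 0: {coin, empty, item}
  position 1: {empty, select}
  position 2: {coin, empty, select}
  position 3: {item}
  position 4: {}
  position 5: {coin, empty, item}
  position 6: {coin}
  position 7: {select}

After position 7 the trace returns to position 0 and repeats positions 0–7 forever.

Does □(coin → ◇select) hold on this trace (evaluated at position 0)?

coin → ◇select holds at every position 0..7, and those are all positions ever visited, so □(coin → ◇select) holds.
Positions where coin holds: 0, 2, 5, 6.
Check ◇select at each: 0→ok, 2→ok, 5→ok, 6→ok.

Satisfied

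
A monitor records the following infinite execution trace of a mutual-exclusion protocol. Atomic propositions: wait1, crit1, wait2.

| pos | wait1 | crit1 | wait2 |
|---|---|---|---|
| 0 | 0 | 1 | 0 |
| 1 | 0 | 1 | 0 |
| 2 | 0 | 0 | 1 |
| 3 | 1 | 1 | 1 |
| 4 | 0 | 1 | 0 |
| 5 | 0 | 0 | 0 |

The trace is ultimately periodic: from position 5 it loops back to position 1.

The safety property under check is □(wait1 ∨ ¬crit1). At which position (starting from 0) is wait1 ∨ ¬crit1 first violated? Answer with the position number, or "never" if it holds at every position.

0

At position 0 the labels are {crit1}, so wait1 ∨ ¬crit1 is false there. This is the first violation.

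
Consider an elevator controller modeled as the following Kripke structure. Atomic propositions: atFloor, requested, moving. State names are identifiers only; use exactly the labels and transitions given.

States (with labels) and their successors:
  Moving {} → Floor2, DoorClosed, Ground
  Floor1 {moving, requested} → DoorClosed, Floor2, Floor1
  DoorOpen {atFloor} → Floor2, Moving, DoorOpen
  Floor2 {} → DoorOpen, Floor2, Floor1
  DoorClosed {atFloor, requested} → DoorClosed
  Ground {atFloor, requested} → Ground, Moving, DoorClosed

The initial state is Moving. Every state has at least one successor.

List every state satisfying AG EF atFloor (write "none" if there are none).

{Moving, Floor1, DoorOpen, Floor2, DoorClosed, Ground}

States satisfying EF atFloor: {Moving, Floor1, DoorOpen, Floor2, DoorClosed, Ground}.
States satisfying AG EF atFloor: {Moving, Floor1, DoorOpen, Floor2, DoorClosed, Ground}.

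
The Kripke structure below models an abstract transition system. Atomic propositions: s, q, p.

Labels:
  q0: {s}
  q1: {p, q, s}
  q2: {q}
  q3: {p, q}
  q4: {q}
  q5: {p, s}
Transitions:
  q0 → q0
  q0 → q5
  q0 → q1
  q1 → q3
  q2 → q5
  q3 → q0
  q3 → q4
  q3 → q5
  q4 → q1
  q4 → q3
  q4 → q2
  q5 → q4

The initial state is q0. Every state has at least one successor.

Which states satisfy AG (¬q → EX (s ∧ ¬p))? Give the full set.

States satisfying ¬q → EX (s ∧ ¬p): {q0, q1, q2, q3, q4}.
States satisfying AG (¬q → EX (s ∧ ¬p)): ∅.

none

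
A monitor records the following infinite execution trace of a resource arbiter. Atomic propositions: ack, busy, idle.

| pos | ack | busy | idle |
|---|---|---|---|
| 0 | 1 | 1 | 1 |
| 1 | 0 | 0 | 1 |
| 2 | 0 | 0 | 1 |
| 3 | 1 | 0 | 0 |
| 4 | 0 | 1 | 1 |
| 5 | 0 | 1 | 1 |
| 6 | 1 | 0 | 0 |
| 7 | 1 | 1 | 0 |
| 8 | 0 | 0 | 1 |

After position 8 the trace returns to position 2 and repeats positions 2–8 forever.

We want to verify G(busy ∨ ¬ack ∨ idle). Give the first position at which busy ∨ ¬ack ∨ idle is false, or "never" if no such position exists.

3

Check busy ∨ ¬ack ∨ idle at each position in order: 0 ✓, 1 ✓, 2 ✓.
At position 3 the labels are {ack}, so busy ∨ ¬ack ∨ idle is false there. This is the first violation.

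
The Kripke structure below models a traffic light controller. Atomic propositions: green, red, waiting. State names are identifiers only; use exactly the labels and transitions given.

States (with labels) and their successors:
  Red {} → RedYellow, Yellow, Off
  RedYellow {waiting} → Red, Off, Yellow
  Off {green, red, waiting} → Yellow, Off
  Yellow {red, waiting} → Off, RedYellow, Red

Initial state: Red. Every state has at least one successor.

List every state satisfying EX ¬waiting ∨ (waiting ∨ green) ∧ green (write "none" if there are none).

{RedYellow, Off, Yellow}

States satisfying ¬waiting: {Red}.
States satisfying EX ¬waiting: {RedYellow, Yellow}.
States satisfying waiting ∨ green: {RedYellow, Off, Yellow}.
States satisfying (waiting ∨ green) ∧ green: {Off}.
States satisfying EX ¬waiting ∨ (waiting ∨ green) ∧ green: {RedYellow, Off, Yellow}.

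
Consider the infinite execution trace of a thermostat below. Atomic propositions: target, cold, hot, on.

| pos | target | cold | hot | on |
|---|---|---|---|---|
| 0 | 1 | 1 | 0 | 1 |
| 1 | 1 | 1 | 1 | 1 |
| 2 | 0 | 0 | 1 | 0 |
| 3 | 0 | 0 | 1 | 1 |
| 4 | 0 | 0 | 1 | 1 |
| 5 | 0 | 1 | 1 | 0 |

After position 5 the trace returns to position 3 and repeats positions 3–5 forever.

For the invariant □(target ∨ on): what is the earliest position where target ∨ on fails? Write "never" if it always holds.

Check target ∨ on at each position in order: 0 ✓, 1 ✓.
At position 2 the labels are {hot}, so target ∨ on is false there. This is the first violation.

2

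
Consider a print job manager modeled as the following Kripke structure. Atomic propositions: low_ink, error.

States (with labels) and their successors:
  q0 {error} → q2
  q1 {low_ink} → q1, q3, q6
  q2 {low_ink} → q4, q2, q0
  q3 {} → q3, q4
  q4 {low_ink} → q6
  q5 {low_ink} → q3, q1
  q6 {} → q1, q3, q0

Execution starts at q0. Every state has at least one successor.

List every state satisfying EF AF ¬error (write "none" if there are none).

{q0, q1, q2, q3, q4, q5, q6}

States satisfying AF ¬error: {q0, q1, q2, q3, q4, q5, q6}.
States satisfying EF AF ¬error: {q0, q1, q2, q3, q4, q5, q6}.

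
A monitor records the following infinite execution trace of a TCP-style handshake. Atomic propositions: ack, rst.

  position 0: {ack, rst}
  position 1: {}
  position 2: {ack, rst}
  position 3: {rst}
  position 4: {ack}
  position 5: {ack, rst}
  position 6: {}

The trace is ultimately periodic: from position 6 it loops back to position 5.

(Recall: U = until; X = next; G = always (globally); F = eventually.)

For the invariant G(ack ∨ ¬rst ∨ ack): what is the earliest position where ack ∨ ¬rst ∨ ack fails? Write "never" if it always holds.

Check ack ∨ ¬rst ∨ ack at each position in order: 0 ✓, 1 ✓, 2 ✓.
At position 3 the labels are {rst}, so ack ∨ ¬rst ∨ ack is false there. This is the first violation.

3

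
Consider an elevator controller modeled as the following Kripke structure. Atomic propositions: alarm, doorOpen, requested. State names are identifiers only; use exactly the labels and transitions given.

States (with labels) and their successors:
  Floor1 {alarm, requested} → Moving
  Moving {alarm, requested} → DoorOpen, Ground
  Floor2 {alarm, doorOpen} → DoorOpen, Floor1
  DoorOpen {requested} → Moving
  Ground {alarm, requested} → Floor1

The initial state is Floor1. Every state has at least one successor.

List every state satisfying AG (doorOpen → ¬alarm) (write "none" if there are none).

States satisfying doorOpen → ¬alarm: {Floor1, Moving, DoorOpen, Ground}.
States satisfying AG (doorOpen → ¬alarm): {Floor1, Moving, DoorOpen, Ground}.

{Floor1, Moving, DoorOpen, Ground}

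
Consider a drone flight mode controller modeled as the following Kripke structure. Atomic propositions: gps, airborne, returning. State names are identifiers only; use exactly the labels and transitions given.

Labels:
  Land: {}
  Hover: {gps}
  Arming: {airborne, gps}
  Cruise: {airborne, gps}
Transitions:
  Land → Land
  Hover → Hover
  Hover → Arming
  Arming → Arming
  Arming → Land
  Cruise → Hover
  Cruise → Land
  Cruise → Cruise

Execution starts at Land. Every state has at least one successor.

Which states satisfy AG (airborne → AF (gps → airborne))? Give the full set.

{Land, Hover, Arming, Cruise}

States satisfying airborne → AF (gps → airborne): {Land, Hover, Arming, Cruise}.
States satisfying AG (airborne → AF (gps → airborne)): {Land, Hover, Arming, Cruise}.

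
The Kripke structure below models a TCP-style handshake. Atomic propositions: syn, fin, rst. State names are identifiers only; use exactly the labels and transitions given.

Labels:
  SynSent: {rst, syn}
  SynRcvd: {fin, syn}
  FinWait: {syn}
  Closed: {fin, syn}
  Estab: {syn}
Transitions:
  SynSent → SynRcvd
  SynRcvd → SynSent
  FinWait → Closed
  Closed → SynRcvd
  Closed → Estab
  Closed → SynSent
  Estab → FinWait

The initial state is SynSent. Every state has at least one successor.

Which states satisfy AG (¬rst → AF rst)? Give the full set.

{SynSent, SynRcvd}

States satisfying ¬rst → AF rst: {SynSent, SynRcvd}.
States satisfying AG (¬rst → AF rst): {SynSent, SynRcvd}.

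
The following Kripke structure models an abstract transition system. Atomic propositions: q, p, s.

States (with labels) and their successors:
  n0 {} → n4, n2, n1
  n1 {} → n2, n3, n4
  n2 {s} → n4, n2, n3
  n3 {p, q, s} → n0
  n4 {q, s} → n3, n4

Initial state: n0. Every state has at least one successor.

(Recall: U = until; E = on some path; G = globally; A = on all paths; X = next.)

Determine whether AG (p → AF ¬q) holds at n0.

States satisfying p → AF ¬q: {n0, n1, n2, n3, n4}.
States satisfying AG (p → AF ¬q): {n0, n1, n2, n3, n4}.
Every state reachable from n0 satisfies p → AF ¬q.
n0 ∈ Sat(AG (p → AF ¬q)).

Holds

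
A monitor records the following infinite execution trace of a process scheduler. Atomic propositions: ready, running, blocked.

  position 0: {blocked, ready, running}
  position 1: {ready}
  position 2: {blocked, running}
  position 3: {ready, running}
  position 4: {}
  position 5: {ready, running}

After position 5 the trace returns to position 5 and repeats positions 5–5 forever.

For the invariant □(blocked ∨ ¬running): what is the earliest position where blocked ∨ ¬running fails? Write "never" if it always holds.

Check blocked ∨ ¬running at each position in order: 0 ✓, 1 ✓, 2 ✓.
At position 3 the labels are {ready, running}, so blocked ∨ ¬running is false there. This is the first violation.

3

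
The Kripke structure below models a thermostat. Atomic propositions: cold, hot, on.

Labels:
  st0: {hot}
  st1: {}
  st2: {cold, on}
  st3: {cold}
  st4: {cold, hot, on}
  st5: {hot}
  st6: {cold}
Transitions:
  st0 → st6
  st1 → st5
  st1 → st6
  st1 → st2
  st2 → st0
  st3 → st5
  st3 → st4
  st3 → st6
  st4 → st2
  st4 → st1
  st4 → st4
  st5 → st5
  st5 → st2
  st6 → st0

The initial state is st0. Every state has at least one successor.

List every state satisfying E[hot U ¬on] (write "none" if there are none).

{st0, st1, st3, st4, st5, st6}

States satisfying hot: {st0, st4, st5}.
States satisfying ¬on: {st0, st1, st3, st5, st6}.
States satisfying E[hot U ¬on]: {st0, st1, st3, st4, st5, st6}.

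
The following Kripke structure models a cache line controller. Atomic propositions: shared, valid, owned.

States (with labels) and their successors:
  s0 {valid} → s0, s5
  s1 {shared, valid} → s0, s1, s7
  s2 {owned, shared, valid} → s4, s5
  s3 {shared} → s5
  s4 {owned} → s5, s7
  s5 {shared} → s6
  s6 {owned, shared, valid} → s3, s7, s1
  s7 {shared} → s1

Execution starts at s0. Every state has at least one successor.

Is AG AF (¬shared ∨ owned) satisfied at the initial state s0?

No

States satisfying AF (¬shared ∨ owned): {s0, s2, s3, s4, s5, s6}.
States satisfying AG AF (¬shared ∨ owned): ∅.
s1 is reachable from s0 and violates AF (¬shared ∨ owned), so AG fails at s0.
s0 ∉ Sat(AG AF (¬shared ∨ owned)).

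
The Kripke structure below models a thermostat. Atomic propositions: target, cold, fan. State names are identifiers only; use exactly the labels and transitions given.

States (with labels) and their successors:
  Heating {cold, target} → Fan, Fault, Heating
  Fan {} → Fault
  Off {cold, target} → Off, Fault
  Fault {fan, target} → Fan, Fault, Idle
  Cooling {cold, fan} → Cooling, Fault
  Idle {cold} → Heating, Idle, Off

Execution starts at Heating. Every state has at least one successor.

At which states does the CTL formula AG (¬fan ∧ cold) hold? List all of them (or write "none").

States satisfying ¬fan ∧ cold: {Heating, Off, Idle}.
States satisfying AG (¬fan ∧ cold): ∅.

none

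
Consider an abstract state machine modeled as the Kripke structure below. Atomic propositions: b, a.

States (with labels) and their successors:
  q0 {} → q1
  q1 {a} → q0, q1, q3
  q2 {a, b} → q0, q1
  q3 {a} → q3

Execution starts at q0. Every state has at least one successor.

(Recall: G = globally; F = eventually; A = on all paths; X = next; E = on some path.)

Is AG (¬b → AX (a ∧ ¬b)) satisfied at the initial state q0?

States satisfying ¬b → AX (a ∧ ¬b): {q0, q2, q3}.
States satisfying AG (¬b → AX (a ∧ ¬b)): {q3}.
q1 is reachable from q0 and violates ¬b → AX (a ∧ ¬b), so AG fails at q0.
q0 ∉ Sat(AG (¬b → AX (a ∧ ¬b))).

Does not hold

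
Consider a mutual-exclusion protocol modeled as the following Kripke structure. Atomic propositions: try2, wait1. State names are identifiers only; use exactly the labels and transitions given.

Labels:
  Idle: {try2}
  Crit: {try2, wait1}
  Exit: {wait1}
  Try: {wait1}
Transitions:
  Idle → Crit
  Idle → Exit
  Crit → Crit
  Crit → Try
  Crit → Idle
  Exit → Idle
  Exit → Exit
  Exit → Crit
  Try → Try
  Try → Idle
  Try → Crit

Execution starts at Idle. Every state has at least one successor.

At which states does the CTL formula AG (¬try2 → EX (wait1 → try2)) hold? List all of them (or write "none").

States satisfying ¬try2 → EX (wait1 → try2): {Idle, Crit, Exit, Try}.
States satisfying AG (¬try2 → EX (wait1 → try2)): {Idle, Crit, Exit, Try}.

{Idle, Crit, Exit, Try}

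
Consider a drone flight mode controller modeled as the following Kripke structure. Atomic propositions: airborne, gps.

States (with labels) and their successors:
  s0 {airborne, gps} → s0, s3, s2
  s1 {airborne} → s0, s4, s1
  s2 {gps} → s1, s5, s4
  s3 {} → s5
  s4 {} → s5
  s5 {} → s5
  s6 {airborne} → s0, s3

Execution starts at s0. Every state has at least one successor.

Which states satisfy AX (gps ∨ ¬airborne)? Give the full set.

States satisfying gps ∨ ¬airborne: {s0, s2, s3, s4, s5}.
States satisfying AX (gps ∨ ¬airborne): {s0, s3, s4, s5, s6}.

{s0, s3, s4, s5, s6}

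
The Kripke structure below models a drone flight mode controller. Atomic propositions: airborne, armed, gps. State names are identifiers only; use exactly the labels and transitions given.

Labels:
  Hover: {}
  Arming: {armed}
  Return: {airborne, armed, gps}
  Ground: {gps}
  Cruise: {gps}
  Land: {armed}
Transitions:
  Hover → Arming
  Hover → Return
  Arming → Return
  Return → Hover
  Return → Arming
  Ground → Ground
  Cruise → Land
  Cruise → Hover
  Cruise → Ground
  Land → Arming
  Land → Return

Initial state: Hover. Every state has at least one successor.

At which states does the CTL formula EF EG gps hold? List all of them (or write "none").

States satisfying EG gps: {Ground, Cruise}.
States satisfying EF EG gps: {Ground, Cruise}.

{Ground, Cruise}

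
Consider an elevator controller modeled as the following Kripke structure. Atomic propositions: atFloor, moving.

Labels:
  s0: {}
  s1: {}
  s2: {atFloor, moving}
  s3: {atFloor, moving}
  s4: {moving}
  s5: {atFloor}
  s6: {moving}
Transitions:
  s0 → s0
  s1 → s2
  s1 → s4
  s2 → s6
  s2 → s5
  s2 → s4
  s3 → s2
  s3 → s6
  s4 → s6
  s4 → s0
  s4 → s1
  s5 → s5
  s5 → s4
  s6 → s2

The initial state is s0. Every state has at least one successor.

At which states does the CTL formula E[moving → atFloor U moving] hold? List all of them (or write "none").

{s1, s2, s3, s4, s5, s6}

States satisfying moving → atFloor: {s0, s1, s2, s3, s5}.
States satisfying moving: {s2, s3, s4, s6}.
States satisfying E[moving → atFloor U moving]: {s1, s2, s3, s4, s5, s6}.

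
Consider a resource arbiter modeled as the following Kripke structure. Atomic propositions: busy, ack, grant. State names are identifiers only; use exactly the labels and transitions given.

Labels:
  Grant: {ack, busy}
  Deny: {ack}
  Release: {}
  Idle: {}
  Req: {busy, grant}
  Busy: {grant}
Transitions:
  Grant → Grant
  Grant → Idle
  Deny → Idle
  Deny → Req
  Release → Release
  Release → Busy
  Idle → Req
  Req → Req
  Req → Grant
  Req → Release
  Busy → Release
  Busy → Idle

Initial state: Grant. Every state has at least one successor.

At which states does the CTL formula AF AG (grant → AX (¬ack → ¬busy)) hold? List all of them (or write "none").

States satisfying AG (grant → AX (¬ack → ¬busy)): ∅.
States satisfying AF AG (grant → AX (¬ack → ¬busy)): ∅.

none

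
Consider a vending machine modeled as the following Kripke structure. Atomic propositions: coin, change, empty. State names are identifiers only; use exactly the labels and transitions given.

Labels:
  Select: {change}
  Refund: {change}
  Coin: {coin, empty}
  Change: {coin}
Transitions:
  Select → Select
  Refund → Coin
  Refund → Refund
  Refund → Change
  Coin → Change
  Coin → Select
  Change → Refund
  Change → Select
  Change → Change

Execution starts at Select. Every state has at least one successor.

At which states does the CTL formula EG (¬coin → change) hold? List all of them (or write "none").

{Select, Refund, Coin, Change}

States satisfying ¬coin → change: {Select, Refund, Coin, Change}.
States satisfying EG (¬coin → change): {Select, Refund, Coin, Change}.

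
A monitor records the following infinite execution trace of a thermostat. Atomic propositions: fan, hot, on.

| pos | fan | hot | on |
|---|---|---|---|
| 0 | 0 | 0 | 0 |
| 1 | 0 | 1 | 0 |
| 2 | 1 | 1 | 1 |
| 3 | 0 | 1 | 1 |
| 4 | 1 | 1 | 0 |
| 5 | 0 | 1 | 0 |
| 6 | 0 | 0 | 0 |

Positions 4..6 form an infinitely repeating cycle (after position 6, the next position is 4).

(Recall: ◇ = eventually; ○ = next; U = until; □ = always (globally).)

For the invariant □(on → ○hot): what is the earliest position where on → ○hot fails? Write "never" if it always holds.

on → ○hot holds at every position 0..6, and those are all the positions the trace ever visits, so the invariant □(on → ○hot) is never violated.

never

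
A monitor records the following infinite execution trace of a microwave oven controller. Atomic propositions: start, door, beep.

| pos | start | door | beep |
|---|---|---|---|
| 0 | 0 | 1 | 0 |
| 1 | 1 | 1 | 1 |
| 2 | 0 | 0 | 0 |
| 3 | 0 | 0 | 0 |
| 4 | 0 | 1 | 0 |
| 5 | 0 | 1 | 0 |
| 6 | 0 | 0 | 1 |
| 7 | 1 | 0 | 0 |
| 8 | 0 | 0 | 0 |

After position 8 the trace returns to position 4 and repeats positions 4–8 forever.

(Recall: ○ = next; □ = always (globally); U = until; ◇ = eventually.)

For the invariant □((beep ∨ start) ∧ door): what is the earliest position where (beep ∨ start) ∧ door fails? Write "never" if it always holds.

At position 0 the labels are {door}, so (beep ∨ start) ∧ door is false there. This is the first violation.

0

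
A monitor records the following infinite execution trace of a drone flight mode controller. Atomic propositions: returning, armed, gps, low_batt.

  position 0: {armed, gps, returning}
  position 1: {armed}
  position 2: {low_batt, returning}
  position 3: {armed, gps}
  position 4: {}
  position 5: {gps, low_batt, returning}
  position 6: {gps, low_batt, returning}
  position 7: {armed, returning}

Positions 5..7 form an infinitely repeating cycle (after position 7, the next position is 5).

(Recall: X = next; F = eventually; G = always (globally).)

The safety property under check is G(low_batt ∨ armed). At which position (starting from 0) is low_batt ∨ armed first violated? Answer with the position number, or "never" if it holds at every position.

Check low_batt ∨ armed at each position in order: 0 ✓, 1 ✓, 2 ✓, 3 ✓.
At position 4 the labels are {}, so low_batt ∨ armed is false there. This is the first violation.

4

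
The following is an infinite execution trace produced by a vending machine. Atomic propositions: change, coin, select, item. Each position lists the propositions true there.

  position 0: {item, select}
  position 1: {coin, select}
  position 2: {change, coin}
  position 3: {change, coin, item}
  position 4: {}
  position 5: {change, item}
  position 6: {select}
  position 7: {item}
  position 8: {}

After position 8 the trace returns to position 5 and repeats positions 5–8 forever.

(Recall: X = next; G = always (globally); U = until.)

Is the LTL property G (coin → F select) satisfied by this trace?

coin → F select holds at every position 0..8, and those are all positions ever visited, so G (coin → F select) holds.
Positions where coin holds: 1, 2, 3.
Check F select at each: 1→ok, 2→ok, 3→ok.

Yes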